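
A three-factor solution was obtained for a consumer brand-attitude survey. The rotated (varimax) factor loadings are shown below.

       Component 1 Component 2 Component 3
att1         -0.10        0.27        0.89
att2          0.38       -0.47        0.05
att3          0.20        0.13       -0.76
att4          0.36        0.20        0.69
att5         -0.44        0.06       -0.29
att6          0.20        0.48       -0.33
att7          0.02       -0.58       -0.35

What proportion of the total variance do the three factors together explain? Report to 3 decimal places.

0.520

Communalities: 0.8750, 0.3678, 0.6345, 0.6457, 0.2813, 0.3793, 0.4593; Σh² = 3.6429.
Total variance with 7 standardized items is 7, so the solution explains 3.6429/7 = 0.5204.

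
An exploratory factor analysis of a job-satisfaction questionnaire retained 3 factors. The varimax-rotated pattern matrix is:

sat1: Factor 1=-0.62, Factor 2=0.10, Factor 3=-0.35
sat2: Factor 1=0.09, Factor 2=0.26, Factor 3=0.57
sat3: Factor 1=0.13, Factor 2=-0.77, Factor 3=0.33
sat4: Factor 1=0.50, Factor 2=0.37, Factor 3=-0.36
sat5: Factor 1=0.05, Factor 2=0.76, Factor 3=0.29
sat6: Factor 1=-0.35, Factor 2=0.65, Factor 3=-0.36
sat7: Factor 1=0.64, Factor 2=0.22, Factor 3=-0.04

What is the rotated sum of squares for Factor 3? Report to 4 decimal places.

0.9012

SS loadings for Factor 3 = (-0.35)² + 0.57² + 0.33² + (-0.36)² + 0.29² + (-0.36)² + (-0.04)² = 0.1225 + 0.3249 + 0.1089 + 0.1296 + 0.0841 + 0.1296 + 0.0016 = 0.9012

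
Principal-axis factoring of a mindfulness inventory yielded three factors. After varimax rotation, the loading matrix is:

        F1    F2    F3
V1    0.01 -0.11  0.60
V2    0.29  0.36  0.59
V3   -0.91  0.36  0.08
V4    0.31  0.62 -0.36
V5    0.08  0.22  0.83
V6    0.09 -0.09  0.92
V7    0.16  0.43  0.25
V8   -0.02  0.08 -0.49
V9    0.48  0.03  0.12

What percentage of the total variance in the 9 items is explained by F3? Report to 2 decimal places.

29.96%

SS loadings for F3 = 0.60² + 0.59² + 0.08² + (-0.36)² + 0.83² + 0.92² + 0.25² + (-0.49)² + 0.12² = 2.6964
With 9 standardized items, total variance = 9. Proportion = 2.6964/9 = 0.2996 → 29.96%.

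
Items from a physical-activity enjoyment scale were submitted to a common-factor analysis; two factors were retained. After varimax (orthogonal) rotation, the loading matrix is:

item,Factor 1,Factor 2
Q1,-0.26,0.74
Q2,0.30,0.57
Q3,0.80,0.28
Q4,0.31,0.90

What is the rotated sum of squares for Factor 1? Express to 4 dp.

0.8937

SS loadings for Factor 1 = (-0.26)² + 0.30² + 0.80² + 0.31² = 0.0676 + 0.0900 + 0.6400 + 0.0961 = 0.8937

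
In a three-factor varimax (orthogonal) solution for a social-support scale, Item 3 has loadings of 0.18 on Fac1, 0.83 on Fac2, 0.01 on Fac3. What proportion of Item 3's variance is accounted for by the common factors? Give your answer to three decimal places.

0.721

h² = 0.18² + 0.83² + 0.01² = 0.0324 + 0.6889 + 0.0001 = 0.7214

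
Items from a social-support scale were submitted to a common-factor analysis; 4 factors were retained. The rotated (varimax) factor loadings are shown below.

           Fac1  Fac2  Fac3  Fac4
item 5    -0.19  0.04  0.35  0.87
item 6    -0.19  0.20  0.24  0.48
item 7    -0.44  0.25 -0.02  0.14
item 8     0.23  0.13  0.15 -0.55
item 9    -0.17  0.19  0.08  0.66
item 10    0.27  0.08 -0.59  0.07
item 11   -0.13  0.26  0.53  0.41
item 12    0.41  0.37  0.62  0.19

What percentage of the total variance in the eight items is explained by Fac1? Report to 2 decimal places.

7.57%

SS loadings for Fac1 = (-0.19)² + (-0.19)² + (-0.44)² + 0.23² + (-0.17)² + 0.27² + (-0.13)² + 0.41² = 0.6055
With 8 standardized items, total variance = 8. Proportion = 0.6055/8 = 0.0757 → 7.57%.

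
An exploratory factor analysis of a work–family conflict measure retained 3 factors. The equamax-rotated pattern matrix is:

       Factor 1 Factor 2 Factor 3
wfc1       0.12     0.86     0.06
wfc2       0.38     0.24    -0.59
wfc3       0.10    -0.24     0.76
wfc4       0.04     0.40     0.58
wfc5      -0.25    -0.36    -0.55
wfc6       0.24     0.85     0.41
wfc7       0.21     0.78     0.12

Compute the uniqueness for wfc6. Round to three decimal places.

h² = 0.24² + 0.85² + 0.41² = 0.0576 + 0.7225 + 0.1681 = 0.9482
Uniqueness u² = 1 − h² = 1 − 0.9482 = 0.0518

0.052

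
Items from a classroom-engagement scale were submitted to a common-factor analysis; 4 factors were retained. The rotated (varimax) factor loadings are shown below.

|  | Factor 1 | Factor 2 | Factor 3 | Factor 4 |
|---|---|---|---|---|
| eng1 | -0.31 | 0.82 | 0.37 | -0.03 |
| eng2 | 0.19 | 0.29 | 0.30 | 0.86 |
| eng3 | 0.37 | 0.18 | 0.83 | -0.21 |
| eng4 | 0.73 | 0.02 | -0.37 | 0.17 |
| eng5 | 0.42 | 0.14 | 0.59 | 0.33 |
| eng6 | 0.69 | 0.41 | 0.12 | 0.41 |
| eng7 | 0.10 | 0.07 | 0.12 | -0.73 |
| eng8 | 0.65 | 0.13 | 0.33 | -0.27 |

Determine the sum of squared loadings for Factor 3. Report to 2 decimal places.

1.54

SS loadings for Factor 3 = 0.37² + 0.30² + 0.83² + (-0.37)² + 0.59² + 0.12² + 0.12² + 0.33² = 0.1369 + 0.0900 + 0.6889 + 0.1369 + 0.3481 + 0.0144 + 0.0144 + 0.1089 = 1.5385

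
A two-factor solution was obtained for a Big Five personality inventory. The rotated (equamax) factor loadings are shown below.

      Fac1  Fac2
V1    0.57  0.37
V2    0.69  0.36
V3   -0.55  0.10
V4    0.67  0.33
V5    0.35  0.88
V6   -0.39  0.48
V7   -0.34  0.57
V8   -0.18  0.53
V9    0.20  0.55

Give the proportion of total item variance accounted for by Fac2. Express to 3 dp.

0.255

SS loadings for Fac2 = 0.37² + 0.36² + 0.10² + 0.33² + 0.88² + 0.48² + 0.57² + 0.53² + 0.55² = 2.2985
Proportion of variance = 2.2985 / 9 = 0.2554.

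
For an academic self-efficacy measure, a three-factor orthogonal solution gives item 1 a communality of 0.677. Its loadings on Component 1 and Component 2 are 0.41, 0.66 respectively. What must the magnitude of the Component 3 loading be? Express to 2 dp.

0.27

Under orthogonal rotation h² = Σλ², so λ_Component 3² = h² − (0.6037) = 0.677 − 0.6037 = 0.0733.
|λ| = √0.0733 = 0.2707.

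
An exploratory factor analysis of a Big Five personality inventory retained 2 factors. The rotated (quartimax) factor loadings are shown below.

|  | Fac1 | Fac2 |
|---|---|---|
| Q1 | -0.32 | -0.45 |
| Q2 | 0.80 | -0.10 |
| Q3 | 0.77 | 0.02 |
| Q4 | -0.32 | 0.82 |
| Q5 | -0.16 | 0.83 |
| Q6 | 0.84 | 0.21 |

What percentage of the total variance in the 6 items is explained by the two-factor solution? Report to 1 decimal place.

63.1%

Communalities: 0.3049, 0.6500, 0.5933, 0.7748, 0.7145, 0.7497; Σh² = 3.7872.
Total variance with 6 standardized items is 6, so the solution explains 3.7872/6 = 0.6312 = 63.12%.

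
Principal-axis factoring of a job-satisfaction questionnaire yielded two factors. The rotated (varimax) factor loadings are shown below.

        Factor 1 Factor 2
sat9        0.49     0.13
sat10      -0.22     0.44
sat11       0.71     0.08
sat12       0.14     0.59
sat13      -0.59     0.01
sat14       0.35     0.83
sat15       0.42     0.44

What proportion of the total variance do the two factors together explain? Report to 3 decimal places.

Communalities: 0.2570, 0.2420, 0.5105, 0.3677, 0.3482, 0.8114, 0.3700; Σh² = 2.9068.
Total variance with 7 standardized items is 7, so the solution explains 2.9068/7 = 0.4153.

0.415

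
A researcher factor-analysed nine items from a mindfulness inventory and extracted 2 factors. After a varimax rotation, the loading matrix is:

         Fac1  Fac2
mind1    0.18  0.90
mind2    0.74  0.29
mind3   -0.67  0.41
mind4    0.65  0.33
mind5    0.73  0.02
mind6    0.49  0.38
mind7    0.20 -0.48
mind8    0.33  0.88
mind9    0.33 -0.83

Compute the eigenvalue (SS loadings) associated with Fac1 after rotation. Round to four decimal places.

SS loadings for Fac1 = 0.18² + 0.74² + (-0.67)² + 0.65² + 0.73² + 0.49² + 0.20² + 0.33² + 0.33² = 0.0324 + 0.5476 + 0.4489 + 0.4225 + 0.5329 + 0.2401 + 0.0400 + 0.1089 + 0.1089 = 2.4822

2.4822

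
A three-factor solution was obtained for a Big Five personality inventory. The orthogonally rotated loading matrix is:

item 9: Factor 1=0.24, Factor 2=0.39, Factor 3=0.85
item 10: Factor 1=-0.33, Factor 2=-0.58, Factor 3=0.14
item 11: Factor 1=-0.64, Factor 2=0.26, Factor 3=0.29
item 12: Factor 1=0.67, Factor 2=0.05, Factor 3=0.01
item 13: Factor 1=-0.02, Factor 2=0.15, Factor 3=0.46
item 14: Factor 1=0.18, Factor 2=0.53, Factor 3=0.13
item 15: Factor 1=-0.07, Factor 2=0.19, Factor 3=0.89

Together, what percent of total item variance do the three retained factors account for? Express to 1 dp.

SS loadings by factor: 1.0627, 0.8981, 1.8469; total = 3.8077.
Total variance with 7 standardized items is 7, so the solution explains 3.8077/7 = 0.5440 = 54.40%.

54.4%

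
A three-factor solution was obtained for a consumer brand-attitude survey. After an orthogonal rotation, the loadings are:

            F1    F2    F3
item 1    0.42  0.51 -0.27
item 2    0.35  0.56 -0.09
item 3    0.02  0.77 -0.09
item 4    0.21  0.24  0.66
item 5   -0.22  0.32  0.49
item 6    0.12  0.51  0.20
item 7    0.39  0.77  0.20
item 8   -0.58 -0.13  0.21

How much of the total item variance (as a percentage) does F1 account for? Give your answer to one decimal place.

SS loadings for F1 = 0.42² + 0.35² + 0.02² + 0.21² + (-0.22)² + 0.12² + 0.39² + (-0.58)² = 0.8947
With 8 standardized items, total variance = 8. Proportion = 0.8947/8 = 0.1118 → 11.18%.

11.2%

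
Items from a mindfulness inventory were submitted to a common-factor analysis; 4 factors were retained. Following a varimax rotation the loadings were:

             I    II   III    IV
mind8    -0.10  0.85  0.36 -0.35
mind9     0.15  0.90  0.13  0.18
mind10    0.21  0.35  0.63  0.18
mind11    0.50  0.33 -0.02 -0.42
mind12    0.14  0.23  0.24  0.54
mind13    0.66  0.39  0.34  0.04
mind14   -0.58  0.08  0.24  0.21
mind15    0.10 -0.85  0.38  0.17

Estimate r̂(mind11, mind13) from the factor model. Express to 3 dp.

0.435

r̂ = Σ λ_i·λ_j across factors = (0.50)(0.66) + (0.33)(0.39) + (-0.02)(0.34) + (-0.42)(0.04)
  = +0.3300 +0.1287 -0.0068 -0.0168 = 0.4351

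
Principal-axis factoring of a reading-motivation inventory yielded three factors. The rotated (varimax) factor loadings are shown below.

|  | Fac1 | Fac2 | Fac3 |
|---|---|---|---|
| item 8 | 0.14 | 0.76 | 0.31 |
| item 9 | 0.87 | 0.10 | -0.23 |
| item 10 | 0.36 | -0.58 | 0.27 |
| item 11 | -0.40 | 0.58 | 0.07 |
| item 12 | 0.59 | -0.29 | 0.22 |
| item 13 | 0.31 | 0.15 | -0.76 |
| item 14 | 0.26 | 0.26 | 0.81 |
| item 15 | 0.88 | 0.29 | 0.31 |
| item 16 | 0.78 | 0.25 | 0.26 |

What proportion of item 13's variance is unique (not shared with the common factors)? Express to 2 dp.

0.30

h² = 0.31² + 0.15² + (-0.76)² = 0.0961 + 0.0225 + 0.5776 = 0.6962
Uniqueness u² = 1 − h² = 1 − 0.6962 = 0.3038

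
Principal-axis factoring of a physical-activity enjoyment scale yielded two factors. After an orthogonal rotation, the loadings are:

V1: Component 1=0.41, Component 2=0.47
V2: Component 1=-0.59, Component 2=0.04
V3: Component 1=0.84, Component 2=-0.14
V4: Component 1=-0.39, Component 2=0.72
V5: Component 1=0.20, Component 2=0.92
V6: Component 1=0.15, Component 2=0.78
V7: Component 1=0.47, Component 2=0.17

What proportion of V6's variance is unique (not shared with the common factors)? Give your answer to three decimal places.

h² = 0.15² + 0.78² = 0.0225 + 0.6084 = 0.6309
Uniqueness u² = 1 − h² = 1 − 0.6309 = 0.3691

0.369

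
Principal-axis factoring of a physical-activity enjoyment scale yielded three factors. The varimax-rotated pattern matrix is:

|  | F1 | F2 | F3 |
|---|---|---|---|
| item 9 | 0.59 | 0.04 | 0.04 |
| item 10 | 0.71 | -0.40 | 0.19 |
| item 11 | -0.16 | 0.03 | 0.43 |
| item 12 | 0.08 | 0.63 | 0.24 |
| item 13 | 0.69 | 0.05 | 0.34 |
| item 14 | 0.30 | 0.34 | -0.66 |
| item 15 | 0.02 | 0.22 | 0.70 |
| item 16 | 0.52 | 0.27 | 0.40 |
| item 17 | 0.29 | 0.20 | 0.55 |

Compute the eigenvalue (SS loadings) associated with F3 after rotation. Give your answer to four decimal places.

1.7839

SS loadings for F3 = 0.04² + 0.19² + 0.43² + 0.24² + 0.34² + (-0.66)² + 0.70² + 0.40² + 0.55² = 0.0016 + 0.0361 + 0.1849 + 0.0576 + 0.1156 + 0.4356 + 0.4900 + 0.1600 + 0.3025 = 1.7839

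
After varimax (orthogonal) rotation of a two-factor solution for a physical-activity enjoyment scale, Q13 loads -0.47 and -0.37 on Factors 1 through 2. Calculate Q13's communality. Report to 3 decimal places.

0.358

h² = (-0.47)² + (-0.37)² = 0.2209 + 0.1369 = 0.3578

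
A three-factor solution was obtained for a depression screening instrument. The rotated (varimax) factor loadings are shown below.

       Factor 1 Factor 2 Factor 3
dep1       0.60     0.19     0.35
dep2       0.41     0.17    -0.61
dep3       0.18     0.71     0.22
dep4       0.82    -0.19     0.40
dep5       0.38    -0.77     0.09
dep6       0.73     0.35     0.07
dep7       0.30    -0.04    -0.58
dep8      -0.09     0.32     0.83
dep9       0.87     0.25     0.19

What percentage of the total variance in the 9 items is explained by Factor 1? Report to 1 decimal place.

30.7%

SS loadings for Factor 1 = 0.60² + 0.41² + 0.18² + 0.82² + 0.38² + 0.73² + 0.30² + (-0.09)² + 0.87² = 2.7652
With 9 standardized items, total variance = 9. Proportion = 2.7652/9 = 0.3072 → 30.72%.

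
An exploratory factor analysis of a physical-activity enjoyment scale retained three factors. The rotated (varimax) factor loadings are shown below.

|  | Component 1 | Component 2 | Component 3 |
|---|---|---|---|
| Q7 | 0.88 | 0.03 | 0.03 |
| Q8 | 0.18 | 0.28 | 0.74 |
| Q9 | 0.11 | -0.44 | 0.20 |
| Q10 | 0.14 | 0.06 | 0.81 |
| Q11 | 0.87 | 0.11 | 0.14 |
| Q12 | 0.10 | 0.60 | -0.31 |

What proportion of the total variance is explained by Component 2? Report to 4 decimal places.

0.1081

SS loadings for Component 2 = 0.03² + 0.28² + (-0.44)² + 0.06² + 0.11² + 0.60² = 0.6486
Proportion of variance = 0.6486 / 6 = 0.1081.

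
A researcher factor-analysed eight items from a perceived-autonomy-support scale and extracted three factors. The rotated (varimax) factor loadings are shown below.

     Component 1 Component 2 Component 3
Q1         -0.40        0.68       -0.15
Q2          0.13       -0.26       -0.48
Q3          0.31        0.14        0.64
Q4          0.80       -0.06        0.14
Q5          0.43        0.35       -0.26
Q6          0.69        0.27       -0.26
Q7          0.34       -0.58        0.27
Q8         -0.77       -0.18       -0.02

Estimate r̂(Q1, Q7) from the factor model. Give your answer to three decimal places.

r̂ = Σ λ_i·λ_j across factors = (-0.40)(0.34) + (0.68)(-0.58) + (-0.15)(0.27)
  = -0.1360 -0.3944 -0.0405 = -0.5709

-0.571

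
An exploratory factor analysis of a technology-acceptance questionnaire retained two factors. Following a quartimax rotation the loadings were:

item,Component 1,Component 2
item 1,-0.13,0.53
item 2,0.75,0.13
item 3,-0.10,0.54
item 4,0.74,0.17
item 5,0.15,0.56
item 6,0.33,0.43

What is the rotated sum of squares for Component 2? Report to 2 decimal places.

1.12

SS loadings for Component 2 = 0.53² + 0.13² + 0.54² + 0.17² + 0.56² + 0.43² = 0.2809 + 0.0169 + 0.2916 + 0.0289 + 0.3136 + 0.1849 = 1.1168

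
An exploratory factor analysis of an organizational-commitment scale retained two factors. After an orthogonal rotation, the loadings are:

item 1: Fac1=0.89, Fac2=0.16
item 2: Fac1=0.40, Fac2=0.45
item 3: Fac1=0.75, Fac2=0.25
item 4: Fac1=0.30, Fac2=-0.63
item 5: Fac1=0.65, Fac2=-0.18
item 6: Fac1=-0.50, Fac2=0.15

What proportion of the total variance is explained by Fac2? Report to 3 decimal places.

SS loadings for Fac2 = 0.16² + 0.45² + 0.25² + (-0.63)² + (-0.18)² + 0.15² = 0.7424
Proportion of variance = 0.7424 / 6 = 0.1237.

0.124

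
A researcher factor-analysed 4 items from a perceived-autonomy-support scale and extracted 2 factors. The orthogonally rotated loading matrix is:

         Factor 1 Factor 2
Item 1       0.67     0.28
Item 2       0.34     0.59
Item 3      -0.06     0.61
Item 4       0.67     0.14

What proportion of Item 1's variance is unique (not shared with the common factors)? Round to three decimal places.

0.473

h² = 0.67² + 0.28² = 0.4489 + 0.0784 = 0.5273
Uniqueness u² = 1 − h² = 1 − 0.5273 = 0.4727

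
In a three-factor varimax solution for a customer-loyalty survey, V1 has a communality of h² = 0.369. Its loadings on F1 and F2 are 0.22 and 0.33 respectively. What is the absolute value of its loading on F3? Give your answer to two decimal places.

0.46

Under orthogonal rotation h² = Σλ², so λ_F3² = h² − (0.1573) = 0.369 − 0.1573 = 0.2117.
|λ| = √0.2117 = 0.4601.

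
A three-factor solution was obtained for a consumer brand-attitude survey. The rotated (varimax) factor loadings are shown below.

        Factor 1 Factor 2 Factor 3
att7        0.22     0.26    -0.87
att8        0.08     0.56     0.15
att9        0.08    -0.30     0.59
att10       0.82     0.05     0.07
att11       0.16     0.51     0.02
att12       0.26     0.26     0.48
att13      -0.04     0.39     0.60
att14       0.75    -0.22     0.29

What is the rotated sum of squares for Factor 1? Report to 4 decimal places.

1.3909

SS loadings for Factor 1 = 0.22² + 0.08² + 0.08² + 0.82² + 0.16² + 0.26² + (-0.04)² + 0.75² = 0.0484 + 0.0064 + 0.0064 + 0.6724 + 0.0256 + 0.0676 + 0.0016 + 0.5625 = 1.3909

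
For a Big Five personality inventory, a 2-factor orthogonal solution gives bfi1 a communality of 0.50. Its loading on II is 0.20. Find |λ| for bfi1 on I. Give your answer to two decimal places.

0.68

Under orthogonal rotation h² = Σλ², so λ_I² = h² − (0.0400) = 0.50 − 0.0400 = 0.4600.
|λ| = √0.4600 = 0.6782.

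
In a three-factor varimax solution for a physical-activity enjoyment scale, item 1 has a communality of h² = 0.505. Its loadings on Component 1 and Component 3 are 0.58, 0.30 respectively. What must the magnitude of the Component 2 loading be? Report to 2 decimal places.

Under orthogonal rotation h² = Σλ², so λ_Component 2² = h² − (0.4264) = 0.505 − 0.4264 = 0.0786.
|λ| = √0.0786 = 0.2804.

0.28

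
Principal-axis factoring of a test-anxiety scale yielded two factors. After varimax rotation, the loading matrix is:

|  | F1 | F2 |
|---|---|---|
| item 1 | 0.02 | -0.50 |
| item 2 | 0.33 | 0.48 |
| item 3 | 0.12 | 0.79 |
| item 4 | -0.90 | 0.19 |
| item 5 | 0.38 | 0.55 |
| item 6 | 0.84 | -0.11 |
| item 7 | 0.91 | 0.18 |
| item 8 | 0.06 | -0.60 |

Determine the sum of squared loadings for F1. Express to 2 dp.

2.62

SS loadings for F1 = 0.02² + 0.33² + 0.12² + (-0.90)² + 0.38² + 0.84² + 0.91² + 0.06² = 0.0004 + 0.1089 + 0.0144 + 0.8100 + 0.1444 + 0.7056 + 0.8281 + 0.0036 = 2.6154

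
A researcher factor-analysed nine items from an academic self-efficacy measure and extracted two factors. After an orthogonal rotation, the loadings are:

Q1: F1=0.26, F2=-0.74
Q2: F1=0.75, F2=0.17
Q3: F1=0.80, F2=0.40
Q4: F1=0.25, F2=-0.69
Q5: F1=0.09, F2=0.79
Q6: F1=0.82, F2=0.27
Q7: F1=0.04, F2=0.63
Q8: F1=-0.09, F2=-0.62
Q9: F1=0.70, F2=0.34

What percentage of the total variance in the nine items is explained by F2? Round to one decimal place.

SS loadings for F2 = (-0.74)² + 0.17² + 0.40² + (-0.69)² + 0.79² + 0.27² + 0.63² + (-0.62)² + 0.34² = 2.8065
With 9 standardized items, total variance = 9. Proportion = 2.8065/9 = 0.3118 → 31.18%.

31.2%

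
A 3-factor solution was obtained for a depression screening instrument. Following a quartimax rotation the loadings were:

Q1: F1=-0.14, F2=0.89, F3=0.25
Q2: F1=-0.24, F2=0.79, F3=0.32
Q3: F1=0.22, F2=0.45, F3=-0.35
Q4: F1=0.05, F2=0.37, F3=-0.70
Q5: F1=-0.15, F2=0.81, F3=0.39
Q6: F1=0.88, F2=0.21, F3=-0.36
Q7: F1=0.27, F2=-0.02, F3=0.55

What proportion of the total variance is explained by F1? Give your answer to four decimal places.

SS loadings for F1 = (-0.14)² + (-0.24)² + 0.22² + 0.05² + (-0.15)² + 0.88² + 0.27² = 0.9979
Proportion of variance = 0.9979 / 7 = 0.1426.

0.1426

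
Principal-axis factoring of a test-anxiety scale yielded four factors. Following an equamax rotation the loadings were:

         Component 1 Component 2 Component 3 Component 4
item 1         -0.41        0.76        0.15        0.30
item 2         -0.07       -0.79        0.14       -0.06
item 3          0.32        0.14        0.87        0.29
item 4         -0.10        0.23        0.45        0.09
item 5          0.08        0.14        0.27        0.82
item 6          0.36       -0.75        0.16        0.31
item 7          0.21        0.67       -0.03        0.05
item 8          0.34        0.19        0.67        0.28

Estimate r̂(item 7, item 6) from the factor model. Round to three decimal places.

-0.416

r̂ = Σ λ_i·λ_j across factors = (0.21)(0.36) + (0.67)(-0.75) + (-0.03)(0.16) + (0.05)(0.31)
  = +0.0756 -0.5025 -0.0048 +0.0155 = -0.4162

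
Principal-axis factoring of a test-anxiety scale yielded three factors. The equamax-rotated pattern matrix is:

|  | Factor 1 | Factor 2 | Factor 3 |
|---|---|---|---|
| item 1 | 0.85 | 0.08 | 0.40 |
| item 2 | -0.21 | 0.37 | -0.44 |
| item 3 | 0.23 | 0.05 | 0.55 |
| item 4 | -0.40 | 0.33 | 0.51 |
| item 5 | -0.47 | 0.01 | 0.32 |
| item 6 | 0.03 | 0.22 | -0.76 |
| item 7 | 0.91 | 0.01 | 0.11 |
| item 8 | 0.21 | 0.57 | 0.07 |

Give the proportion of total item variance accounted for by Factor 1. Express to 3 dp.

SS loadings for Factor 1 = 0.85² + (-0.21)² + 0.23² + (-0.40)² + (-0.47)² + 0.03² + 0.91² + 0.21² = 2.0735
Proportion of variance = 2.0735 / 8 = 0.2592.

0.259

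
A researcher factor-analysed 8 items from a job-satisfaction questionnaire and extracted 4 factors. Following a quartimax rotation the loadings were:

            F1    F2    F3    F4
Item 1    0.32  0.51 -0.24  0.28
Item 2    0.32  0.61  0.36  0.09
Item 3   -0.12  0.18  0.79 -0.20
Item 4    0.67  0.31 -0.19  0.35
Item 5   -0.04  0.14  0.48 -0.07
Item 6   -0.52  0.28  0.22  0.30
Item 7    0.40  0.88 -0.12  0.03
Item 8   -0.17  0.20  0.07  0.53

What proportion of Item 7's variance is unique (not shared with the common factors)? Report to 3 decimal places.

h² = 0.40² + 0.88² + (-0.12)² + 0.03² = 0.1600 + 0.7744 + 0.0144 + 0.0009 = 0.9497
Uniqueness u² = 1 − h² = 1 − 0.9497 = 0.0503

0.050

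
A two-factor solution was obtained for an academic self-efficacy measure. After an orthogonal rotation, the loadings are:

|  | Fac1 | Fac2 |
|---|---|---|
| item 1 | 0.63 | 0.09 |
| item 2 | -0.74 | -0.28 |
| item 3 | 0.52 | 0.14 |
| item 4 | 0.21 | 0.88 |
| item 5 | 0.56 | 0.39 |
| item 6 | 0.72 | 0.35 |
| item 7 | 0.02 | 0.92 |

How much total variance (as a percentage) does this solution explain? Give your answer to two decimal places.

58.47%

Communalities: 0.4050, 0.6260, 0.2900, 0.8185, 0.4657, 0.6409, 0.8468; Σh² = 4.0929.
Total variance with 7 standardized items is 7, so the solution explains 4.0929/7 = 0.5847 = 58.47%.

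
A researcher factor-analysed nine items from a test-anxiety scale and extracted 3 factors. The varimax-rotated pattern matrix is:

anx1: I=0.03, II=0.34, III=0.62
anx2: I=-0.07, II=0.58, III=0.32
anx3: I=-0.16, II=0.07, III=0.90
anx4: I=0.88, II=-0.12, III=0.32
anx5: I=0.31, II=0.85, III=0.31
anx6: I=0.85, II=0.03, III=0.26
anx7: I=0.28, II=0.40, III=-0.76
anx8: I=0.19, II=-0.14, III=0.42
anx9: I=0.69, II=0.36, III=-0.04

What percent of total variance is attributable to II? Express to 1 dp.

SS loadings for II = 0.34² + 0.58² + 0.07² + (-0.12)² + 0.85² + 0.03² + 0.40² + (-0.14)² + 0.36² = 1.5039
With 9 standardized items, total variance = 9. Proportion = 1.5039/9 = 0.1671 → 16.71%.

16.7%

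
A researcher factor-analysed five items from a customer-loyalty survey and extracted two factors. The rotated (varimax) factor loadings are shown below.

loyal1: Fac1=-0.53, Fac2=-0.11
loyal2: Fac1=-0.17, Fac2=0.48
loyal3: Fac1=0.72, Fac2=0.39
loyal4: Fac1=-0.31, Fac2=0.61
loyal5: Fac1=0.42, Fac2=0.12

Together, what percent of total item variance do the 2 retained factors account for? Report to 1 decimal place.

37.6%

Communalities: 0.2930, 0.2593, 0.6705, 0.4682, 0.1908; Σh² = 1.8818.
Total variance with 5 standardized items is 5, so the solution explains 1.8818/5 = 0.3764 = 37.64%.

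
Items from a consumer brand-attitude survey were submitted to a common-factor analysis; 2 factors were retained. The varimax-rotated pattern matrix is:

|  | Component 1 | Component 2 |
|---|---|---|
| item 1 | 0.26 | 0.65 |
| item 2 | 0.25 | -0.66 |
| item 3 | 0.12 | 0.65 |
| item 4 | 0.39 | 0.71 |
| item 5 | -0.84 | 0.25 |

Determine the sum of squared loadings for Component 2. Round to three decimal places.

SS loadings for Component 2 = 0.65² + (-0.66)² + 0.65² + 0.71² + 0.25² = 0.4225 + 0.4356 + 0.4225 + 0.5041 + 0.0625 = 1.8472

1.847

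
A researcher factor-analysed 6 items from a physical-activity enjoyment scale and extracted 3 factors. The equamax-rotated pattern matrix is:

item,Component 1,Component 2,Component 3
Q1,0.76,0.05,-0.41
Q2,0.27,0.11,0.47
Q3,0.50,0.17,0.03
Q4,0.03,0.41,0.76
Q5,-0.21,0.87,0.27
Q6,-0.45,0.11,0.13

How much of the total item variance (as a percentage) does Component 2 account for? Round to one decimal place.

SS loadings for Component 2 = 0.05² + 0.11² + 0.17² + 0.41² + 0.87² + 0.11² = 0.9806
With 6 standardized items, total variance = 6. Proportion = 0.9806/6 = 0.1634 → 16.34%.

16.3%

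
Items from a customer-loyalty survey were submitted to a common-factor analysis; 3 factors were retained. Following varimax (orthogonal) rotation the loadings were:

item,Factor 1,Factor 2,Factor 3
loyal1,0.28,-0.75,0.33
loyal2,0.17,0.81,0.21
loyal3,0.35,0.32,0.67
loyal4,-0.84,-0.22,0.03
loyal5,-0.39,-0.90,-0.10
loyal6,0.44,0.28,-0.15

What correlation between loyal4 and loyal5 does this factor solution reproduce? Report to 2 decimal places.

0.52

r̂ = Σ λ_i·λ_j across factors = (-0.84)(-0.39) + (-0.22)(-0.90) + (0.03)(-0.10)
  = +0.3276 +0.1980 -0.0030 = 0.5226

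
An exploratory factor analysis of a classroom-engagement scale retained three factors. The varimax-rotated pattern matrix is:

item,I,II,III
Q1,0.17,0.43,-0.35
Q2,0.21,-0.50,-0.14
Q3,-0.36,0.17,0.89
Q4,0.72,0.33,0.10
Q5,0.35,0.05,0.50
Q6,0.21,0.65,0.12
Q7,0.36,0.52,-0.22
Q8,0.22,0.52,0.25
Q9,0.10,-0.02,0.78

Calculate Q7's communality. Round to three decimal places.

0.448

h² = 0.36² + 0.52² + (-0.22)² = 0.1296 + 0.2704 + 0.0484 = 0.4484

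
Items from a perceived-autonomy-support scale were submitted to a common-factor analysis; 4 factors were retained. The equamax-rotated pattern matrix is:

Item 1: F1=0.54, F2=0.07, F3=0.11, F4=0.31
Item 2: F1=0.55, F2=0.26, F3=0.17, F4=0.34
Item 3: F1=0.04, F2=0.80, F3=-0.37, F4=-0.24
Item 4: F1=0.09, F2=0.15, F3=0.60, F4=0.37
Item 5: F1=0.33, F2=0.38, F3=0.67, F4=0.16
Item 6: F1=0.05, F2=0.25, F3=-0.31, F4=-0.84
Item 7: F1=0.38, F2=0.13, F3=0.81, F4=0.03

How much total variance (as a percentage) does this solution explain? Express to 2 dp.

67.08%

Communalities: 0.4047, 0.5146, 0.8361, 0.5275, 0.7278, 0.8667, 0.8183; Σh² = 4.6957.
Total variance with 7 standardized items is 7, so the solution explains 4.6957/7 = 0.6708 = 67.08%.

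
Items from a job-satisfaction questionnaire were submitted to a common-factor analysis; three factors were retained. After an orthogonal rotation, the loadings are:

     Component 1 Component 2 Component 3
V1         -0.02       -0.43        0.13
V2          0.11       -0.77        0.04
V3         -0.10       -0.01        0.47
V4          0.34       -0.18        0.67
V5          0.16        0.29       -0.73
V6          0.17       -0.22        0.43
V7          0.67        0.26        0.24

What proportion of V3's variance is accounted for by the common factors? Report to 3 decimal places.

h² = (-0.10)² + (-0.01)² + 0.47² = 0.0100 + 0.0001 + 0.2209 = 0.2310

0.231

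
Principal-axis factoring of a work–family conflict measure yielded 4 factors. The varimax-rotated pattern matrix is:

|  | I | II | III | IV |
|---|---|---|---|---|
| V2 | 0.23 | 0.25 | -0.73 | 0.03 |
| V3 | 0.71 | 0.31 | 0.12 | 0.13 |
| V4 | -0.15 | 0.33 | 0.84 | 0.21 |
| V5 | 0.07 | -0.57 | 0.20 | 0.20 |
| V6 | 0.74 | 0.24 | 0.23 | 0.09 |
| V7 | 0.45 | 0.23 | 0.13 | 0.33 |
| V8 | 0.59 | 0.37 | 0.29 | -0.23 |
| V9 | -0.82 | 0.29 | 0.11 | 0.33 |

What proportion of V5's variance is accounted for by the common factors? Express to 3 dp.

h² = 0.07² + (-0.57)² + 0.20² + 0.20² = 0.0049 + 0.3249 + 0.0400 + 0.0400 = 0.4098

0.410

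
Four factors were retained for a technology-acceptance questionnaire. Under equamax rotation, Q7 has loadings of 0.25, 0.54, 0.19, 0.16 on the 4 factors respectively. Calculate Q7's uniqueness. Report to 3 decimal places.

h² = 0.25² + 0.54² + 0.19² + 0.16² = 0.0625 + 0.2916 + 0.0361 + 0.0256 = 0.4158
Uniqueness u² = 1 − h² = 1 − 0.4158 = 0.5842

0.584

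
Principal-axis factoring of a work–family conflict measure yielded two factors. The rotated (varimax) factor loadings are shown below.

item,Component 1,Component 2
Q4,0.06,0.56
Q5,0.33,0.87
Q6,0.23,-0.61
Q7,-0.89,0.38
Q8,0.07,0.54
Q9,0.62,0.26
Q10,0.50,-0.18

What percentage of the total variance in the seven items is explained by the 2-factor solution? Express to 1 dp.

SS loadings by factor: 1.5968, 1.9786; total = 3.5754.
Total variance with 7 standardized items is 7, so the solution explains 3.5754/7 = 0.5108 = 51.08%.

51.1%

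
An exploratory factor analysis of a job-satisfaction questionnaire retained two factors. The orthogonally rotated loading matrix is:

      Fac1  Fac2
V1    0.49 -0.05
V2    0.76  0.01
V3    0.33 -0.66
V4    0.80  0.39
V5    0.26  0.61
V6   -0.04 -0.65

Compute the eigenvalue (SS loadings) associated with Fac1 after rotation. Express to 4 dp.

SS loadings for Fac1 = 0.49² + 0.76² + 0.33² + 0.80² + 0.26² + (-0.04)² = 0.2401 + 0.5776 + 0.1089 + 0.6400 + 0.0676 + 0.0016 = 1.6358

1.6358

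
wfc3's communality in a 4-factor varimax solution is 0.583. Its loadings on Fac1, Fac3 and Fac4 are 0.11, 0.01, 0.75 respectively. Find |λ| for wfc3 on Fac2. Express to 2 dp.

0.09

Under orthogonal rotation h² = Σλ², so λ_Fac2² = h² − (0.5747) = 0.583 − 0.5747 = 0.0083.
|λ| = √0.0083 = 0.0911.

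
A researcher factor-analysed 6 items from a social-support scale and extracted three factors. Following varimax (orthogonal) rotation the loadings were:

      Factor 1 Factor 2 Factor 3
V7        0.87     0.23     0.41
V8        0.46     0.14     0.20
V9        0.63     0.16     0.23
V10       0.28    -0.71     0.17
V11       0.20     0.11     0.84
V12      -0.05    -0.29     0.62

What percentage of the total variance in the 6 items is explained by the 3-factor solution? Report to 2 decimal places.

SS loadings by factor: 1.4863, 0.6984, 1.3799; total = 3.5646.
Total variance with 6 standardized items is 6, so the solution explains 3.5646/6 = 0.5941 = 59.41%.

59.41%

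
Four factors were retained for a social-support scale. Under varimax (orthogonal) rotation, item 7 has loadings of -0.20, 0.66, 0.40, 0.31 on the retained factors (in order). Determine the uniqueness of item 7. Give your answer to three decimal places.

0.268

h² = (-0.20)² + 0.66² + 0.40² + 0.31² = 0.0400 + 0.4356 + 0.1600 + 0.0961 = 0.7317
Uniqueness u² = 1 − h² = 1 − 0.7317 = 0.2683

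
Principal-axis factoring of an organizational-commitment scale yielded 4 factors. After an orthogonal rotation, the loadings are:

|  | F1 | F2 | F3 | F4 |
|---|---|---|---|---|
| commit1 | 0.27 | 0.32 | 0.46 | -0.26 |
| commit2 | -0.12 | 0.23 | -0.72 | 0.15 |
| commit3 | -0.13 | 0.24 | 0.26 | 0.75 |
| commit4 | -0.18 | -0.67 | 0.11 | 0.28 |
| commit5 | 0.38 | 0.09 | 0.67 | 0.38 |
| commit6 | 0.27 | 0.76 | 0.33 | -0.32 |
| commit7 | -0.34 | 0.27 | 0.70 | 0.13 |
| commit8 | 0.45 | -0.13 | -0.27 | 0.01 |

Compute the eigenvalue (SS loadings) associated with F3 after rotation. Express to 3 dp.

1.930

SS loadings for F3 = 0.46² + (-0.72)² + 0.26² + 0.11² + 0.67² + 0.33² + 0.70² + (-0.27)² = 0.2116 + 0.5184 + 0.0676 + 0.0121 + 0.4489 + 0.1089 + 0.4900 + 0.0729 = 1.9304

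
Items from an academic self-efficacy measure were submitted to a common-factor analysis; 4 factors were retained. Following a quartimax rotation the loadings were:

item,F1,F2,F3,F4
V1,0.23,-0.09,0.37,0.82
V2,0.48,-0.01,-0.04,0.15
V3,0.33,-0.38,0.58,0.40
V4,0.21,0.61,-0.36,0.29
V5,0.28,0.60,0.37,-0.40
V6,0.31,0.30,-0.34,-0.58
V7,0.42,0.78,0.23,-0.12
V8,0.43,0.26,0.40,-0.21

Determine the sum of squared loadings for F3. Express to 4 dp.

1.0699

SS loadings for F3 = 0.37² + (-0.04)² + 0.58² + (-0.36)² + 0.37² + (-0.34)² + 0.23² + 0.40² = 0.1369 + 0.0016 + 0.3364 + 0.1296 + 0.1369 + 0.1156 + 0.0529 + 0.1600 = 1.0699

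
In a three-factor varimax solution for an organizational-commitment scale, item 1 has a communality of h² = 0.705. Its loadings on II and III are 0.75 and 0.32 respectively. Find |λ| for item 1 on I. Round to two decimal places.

0.20

Under orthogonal rotation h² = Σλ², so λ_I² = h² − (0.6649) = 0.705 − 0.6649 = 0.0401.
|λ| = √0.0401 = 0.2002.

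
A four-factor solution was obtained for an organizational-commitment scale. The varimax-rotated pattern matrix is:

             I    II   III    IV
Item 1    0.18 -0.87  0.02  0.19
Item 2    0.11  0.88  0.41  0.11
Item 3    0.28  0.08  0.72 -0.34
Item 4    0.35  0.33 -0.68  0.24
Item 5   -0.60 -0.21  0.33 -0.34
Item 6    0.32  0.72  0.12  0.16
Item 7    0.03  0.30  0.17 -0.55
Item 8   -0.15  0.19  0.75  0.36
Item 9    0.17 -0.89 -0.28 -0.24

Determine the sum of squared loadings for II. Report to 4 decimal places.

SS loadings for II = (-0.87)² + 0.88² + 0.08² + 0.33² + (-0.21)² + 0.72² + 0.30² + 0.19² + (-0.89)² = 0.7569 + 0.7744 + 0.0064 + 0.1089 + 0.0441 + 0.5184 + 0.0900 + 0.0361 + 0.7921 = 3.1273

3.1273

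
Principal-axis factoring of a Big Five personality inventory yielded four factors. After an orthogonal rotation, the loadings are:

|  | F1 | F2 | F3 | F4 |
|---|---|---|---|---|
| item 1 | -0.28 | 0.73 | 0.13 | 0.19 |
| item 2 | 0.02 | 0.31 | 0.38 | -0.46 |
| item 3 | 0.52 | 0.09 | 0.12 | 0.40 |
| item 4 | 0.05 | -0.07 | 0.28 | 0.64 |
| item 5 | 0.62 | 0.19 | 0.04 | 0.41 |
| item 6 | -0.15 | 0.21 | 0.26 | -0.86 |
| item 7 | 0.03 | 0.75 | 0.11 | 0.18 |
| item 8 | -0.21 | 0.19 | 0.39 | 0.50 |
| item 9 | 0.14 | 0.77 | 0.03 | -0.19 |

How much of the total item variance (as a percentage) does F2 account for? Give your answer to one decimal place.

SS loadings for F2 = 0.73² + 0.31² + 0.09² + (-0.07)² + 0.19² + 0.21² + 0.75² + 0.19² + 0.77² = 1.9137
With 9 standardized items, total variance = 9. Proportion = 1.9137/9 = 0.2126 → 21.26%.

21.3%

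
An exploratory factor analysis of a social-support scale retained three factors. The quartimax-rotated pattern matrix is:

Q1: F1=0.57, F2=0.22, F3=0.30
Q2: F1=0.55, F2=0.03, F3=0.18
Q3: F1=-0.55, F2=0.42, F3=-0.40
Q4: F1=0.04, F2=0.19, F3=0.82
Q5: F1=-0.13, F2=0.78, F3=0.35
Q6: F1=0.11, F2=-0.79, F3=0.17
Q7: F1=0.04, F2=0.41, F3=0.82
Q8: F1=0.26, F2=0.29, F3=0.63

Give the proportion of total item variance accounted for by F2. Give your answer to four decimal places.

0.2183

SS loadings for F2 = 0.22² + 0.03² + 0.42² + 0.19² + 0.78² + (-0.79)² + 0.41² + 0.29² = 1.7465
Proportion of variance = 1.7465 / 8 = 0.2183.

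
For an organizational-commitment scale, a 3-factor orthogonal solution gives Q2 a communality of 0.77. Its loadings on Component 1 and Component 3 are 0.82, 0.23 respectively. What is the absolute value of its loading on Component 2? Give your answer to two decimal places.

Under orthogonal rotation h² = Σλ², so λ_Component 2² = h² − (0.7253) = 0.77 − 0.7253 = 0.0447.
|λ| = √0.0447 = 0.2114.

0.21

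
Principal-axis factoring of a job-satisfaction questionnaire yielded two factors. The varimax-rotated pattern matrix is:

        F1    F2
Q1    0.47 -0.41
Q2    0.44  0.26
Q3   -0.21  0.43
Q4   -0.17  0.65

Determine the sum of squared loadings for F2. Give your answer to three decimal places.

SS loadings for F2 = (-0.41)² + 0.26² + 0.43² + 0.65² = 0.1681 + 0.0676 + 0.1849 + 0.4225 = 0.8431

0.843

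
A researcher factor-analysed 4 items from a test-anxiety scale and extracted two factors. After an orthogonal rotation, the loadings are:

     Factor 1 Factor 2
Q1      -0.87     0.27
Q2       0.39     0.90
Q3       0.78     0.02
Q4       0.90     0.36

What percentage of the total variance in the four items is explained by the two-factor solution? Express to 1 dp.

83.5%

SS loadings by factor: 2.3274, 1.0129; total = 3.3403.
Total variance with 4 standardized items is 4, so the solution explains 3.3403/4 = 0.8351 = 83.51%.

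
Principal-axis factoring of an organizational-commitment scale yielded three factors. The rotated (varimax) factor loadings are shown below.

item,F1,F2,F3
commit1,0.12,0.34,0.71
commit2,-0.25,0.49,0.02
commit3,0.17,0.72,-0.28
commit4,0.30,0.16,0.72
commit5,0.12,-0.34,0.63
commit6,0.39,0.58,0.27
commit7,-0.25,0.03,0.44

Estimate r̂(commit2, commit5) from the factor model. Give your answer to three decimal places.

r̂ = Σ λ_i·λ_j across factors = (-0.25)(0.12) + (0.49)(-0.34) + (0.02)(0.63)
  = -0.0300 -0.1666 +0.0126 = -0.1840

-0.184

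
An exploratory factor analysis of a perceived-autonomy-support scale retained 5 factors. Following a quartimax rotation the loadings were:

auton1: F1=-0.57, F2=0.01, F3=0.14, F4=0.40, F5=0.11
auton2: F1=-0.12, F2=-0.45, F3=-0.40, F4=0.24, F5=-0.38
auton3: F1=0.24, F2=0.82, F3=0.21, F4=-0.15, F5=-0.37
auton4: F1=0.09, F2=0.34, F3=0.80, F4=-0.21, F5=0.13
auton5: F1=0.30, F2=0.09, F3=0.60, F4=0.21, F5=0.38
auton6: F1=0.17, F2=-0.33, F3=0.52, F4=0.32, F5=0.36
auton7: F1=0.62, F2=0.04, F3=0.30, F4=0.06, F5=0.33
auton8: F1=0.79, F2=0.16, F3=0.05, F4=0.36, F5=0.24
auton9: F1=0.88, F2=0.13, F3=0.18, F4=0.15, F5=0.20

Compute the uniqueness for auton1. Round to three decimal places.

0.483

h² = (-0.57)² + 0.01² + 0.14² + 0.40² + 0.11² = 0.3249 + 0.0001 + 0.0196 + 0.1600 + 0.0121 = 0.5167
Uniqueness u² = 1 − h² = 1 − 0.5167 = 0.4833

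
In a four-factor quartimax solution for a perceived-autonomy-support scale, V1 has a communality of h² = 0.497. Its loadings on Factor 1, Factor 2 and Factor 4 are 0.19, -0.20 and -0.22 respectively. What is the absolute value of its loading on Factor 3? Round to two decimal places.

Under orthogonal rotation h² = Σλ², so λ_Factor 3² = h² − (0.1245) = 0.497 − 0.1245 = 0.3725.
|λ| = √0.3725 = 0.6103.

0.61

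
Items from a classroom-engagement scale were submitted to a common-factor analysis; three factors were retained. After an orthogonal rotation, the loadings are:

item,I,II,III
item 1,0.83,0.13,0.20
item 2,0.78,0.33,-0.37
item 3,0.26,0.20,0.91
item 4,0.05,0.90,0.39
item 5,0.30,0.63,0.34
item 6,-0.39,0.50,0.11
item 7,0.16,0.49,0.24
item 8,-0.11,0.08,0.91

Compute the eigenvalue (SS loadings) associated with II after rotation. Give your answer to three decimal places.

1.869

SS loadings for II = 0.13² + 0.33² + 0.20² + 0.90² + 0.63² + 0.50² + 0.49² + 0.08² = 0.0169 + 0.1089 + 0.0400 + 0.8100 + 0.3969 + 0.2500 + 0.2401 + 0.0064 = 1.8692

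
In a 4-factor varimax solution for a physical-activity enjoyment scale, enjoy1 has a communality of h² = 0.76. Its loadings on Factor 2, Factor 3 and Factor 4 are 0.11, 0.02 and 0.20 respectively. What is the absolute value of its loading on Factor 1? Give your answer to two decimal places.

0.84

Under orthogonal rotation h² = Σλ², so λ_Factor 1² = h² − (0.0525) = 0.76 − 0.0525 = 0.7075.
|λ| = √0.7075 = 0.8411.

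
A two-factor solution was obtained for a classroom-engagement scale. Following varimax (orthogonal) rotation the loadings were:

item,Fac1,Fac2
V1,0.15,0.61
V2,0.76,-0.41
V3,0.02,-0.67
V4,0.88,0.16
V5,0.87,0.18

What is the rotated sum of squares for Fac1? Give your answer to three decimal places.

SS loadings for Fac1 = 0.15² + 0.76² + 0.02² + 0.88² + 0.87² = 0.0225 + 0.5776 + 0.0004 + 0.7744 + 0.7569 = 2.1318

2.132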